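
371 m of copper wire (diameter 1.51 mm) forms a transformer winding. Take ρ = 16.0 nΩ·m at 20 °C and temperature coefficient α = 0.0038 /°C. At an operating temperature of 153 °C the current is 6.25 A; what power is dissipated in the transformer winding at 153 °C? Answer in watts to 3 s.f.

ρ = 16.0 nΩ·m = 1.60×10^-8 Ω·m
A = π(d/2)² = π(7.5500e-04 m)² = 1.791e-06 m²
R₍20₎ = ρL/A = (1.60×10^-8)(371)/(1.791e-06) = 3.315 Ω
R₍153₎ = R₍20₎(1 + αΔT) = 3.315 × (1 + 0.0038×133) = 4.99 Ω
P = I²R = (6.25)² × 4.99 = 195 W

195 W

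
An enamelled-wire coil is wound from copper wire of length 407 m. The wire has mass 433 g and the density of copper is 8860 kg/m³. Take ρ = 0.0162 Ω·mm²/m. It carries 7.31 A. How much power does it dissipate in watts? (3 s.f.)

2930 W

ρ = 0.0162 Ω·mm²/m = 1.62×10^-8 Ω·m
A = m/(density·L) = 0.433/(8860×407) = 1.2008e-07 m²
R = ρL/A = (1.62×10^-8)(407)/(1.2008e-07) = 54.91 Ω
P = I²R = (7.31)² × 54.91 = 2930 W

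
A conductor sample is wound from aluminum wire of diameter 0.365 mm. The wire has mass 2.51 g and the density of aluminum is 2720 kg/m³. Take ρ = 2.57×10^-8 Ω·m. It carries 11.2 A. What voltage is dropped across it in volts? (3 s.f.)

24.3 V

A = π(d/2)² = π(1.8250e-04 m)² = 1.0463e-07 m²
L = m/(density·A) = 0.00251/(2720×1.0463e-07) = 8.819 m
R = ρL/A = (2.57×10^-8)(8.819)/(1.0463e-07) = 2.166 Ω
V = IR = 11.2 × 2.166 = 24.3 V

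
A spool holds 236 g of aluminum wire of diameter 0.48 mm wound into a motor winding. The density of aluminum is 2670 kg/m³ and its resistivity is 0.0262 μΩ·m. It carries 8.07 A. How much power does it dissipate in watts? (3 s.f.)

ρ = 0.0262 μΩ·m = 2.62×10^-8 Ω·m
A = π(d/2)² = π(2.4000e-04 m)² = 1.8096e-07 m²
L = m/(density·A) = 0.236/(2670×1.8096e-07) = 488.5 m
R = ρL/A = (2.62×10^-8)(488.5)/(1.8096e-07) = 70.72 Ω
P = I²R = (8.07)² × 70.72 = 4610 W

4610 W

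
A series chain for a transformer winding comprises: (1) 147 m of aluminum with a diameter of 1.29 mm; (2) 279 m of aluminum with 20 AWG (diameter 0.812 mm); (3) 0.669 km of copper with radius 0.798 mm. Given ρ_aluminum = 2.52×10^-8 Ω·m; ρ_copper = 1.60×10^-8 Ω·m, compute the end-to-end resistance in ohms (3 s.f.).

Seg 1: A = π(d/2)² = π(6.4500e-04 m)² = 1.307e-06 m²
R_1 = (2.52×10^-8)(147)/(1.307e-06) = 2.834 Ω
Seg 2: A = π(0.812/2 mm)² = π(4.0600e-04 m)² = 5.178e-07 m²
R_2 = (2.52×10^-8)(279)/(5.178e-07) = 13.58 Ω
Seg 3: A = πr² = π(7.9800e-04 m)² = 2.001e-06 m²
R_3 = (1.60×10^-8)(669)/(2.001e-06) = 5.35 Ω
R_total = R_1 + R_2 + R_3 = 21.8 Ω

21.8 Ω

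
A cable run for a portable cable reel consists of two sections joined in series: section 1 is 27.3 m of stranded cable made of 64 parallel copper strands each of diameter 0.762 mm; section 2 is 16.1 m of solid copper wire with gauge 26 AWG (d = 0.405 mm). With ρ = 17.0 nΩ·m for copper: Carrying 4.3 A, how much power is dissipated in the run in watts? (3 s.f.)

ρ = 17.0 nΩ·m = 1.70×10^-8 Ω·m
Section 1: A_strand = π(3.8100e-04)² = 4.560e-07 m²; R₁ = ρL/(N·A_s) = (1.70×10^-8)(27.3)/(64×4.560e-07) = 0.0159 Ω
Section 2: A = π(0.405/2 mm)² = π(2.0250e-04 m)² = 1.288e-07 m²
R₂ = (1.70×10^-8)(16.1)/(1.288e-07) = 2.125 Ω
R = R₁ + R₂ = 2.14 Ω
P = I²R = (4.3)² × 2.14 = 39.6 W

39.6 W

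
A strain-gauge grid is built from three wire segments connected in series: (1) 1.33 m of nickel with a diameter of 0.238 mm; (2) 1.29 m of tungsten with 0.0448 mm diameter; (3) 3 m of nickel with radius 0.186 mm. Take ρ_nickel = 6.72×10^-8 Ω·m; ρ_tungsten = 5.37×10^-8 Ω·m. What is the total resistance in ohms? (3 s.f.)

47.8 Ω

Seg 1: A = π(d/2)² = π(1.1900e-04 m)² = 4.449e-08 m²
R_1 = (6.72×10^-8)(1.33)/(4.449e-08) = 2.009 Ω
Seg 2: A = π(d/2)² = π(2.2400e-05 m)² = 1.576e-09 m²
R_2 = (5.37×10^-8)(1.29)/(1.576e-09) = 43.95 Ω
Seg 3: A = πr² = π(1.8600e-04 m)² = 1.087e-07 m²
R_3 = (6.72×10^-8)(3)/(1.087e-07) = 1.855 Ω
R_total = R_1 + R_2 + R_3 = 47.8 Ω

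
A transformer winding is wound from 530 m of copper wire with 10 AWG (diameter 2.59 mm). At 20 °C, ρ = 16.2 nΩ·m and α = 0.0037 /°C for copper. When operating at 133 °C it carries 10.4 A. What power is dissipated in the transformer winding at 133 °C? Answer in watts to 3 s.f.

ρ = 16.2 nΩ·m = 1.62×10^-8 Ω·m
A = π(2.59/2 mm)² = π(1.2950e-03 m)² = 5.269e-06 m²
R₍20₎ = ρL/A = (1.62×10^-8)(530)/(5.269e-06) = 1.63 Ω
R₍133₎ = R₍20₎(1 + αΔT) = 1.63 × (1 + 0.0037×113) = 2.311 Ω
P = I²R = (10.4)² × 2.311 = 250 W

250 W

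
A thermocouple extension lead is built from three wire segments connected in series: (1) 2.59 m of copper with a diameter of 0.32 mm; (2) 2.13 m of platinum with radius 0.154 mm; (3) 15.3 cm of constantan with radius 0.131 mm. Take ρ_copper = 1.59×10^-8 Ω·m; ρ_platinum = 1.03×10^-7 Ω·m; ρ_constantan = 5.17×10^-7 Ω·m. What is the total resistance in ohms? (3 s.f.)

4.92 Ω

Seg 1: A = π(d/2)² = π(1.6000e-04 m)² = 8.042e-08 m²
R_1 = (1.59×10^-8)(2.59)/(8.042e-08) = 0.512 Ω
Seg 2: A = πr² = π(1.5400e-04 m)² = 7.451e-08 m²
R_2 = (1.03×10^-7)(2.13)/(7.451e-08) = 2.945 Ω
Seg 3: A = πr² = π(1.3100e-04 m)² = 5.391e-08 m²
R_3 = (5.17×10^-7)(0.153)/(5.391e-08) = 1.467 Ω
R_total = R_1 + R_2 + R_3 = 4.92 Ω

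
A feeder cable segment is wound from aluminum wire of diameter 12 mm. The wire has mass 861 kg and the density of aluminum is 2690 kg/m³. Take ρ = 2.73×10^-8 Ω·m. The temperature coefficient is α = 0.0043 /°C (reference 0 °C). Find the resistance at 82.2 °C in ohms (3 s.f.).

0.925 Ω

A = π(d/2)² = π(6.0000e-03 m)² = 1.1310e-04 m²
L = m/(density·A) = 861/(2690×1.1310e-04) = 2830 m
R = ρL/A = (2.73×10^-8)(2830)/(1.1310e-04) = 0.6831 Ω
R(82.2 °C) = 0.6831 × (1 + 0.0043×82.2) = 0.925 Ω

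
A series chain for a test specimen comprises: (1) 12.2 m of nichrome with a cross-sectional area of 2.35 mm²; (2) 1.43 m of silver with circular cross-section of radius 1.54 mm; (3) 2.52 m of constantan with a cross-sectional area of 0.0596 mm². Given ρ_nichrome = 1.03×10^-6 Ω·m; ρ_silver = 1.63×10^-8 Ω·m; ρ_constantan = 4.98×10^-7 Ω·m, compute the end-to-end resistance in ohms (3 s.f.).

Seg 1: A = 2.35 mm² = 2.350e-06 m²
R_1 = (1.03×10^-6)(12.2)/(2.350e-06) = 5.347 Ω
Seg 2: A = πr² = π(1.5400e-03 m)² = 7.451e-06 m²
R_2 = (1.63×10^-8)(1.43)/(7.451e-06) = 0.003128 Ω
Seg 3: A = 0.0596 mm² = 5.960e-08 m²
R_3 = (4.98×10^-7)(2.52)/(5.960e-08) = 21.06 Ω
R_total = R_1 + R_2 + R_3 = 26.4 Ω

26.4 Ω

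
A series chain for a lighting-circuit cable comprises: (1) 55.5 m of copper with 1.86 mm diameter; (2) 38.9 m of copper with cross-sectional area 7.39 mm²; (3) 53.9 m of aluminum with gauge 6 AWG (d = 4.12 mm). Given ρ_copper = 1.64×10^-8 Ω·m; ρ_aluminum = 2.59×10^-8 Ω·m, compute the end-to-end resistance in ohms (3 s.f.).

Seg 1: A = π(d/2)² = π(9.3000e-04 m)² = 2.717e-06 m²
R_1 = (1.64×10^-8)(55.5)/(2.717e-06) = 0.335 Ω
Seg 2: A = 7.39 mm² = 7.390e-06 m²
R_2 = (1.64×10^-8)(38.9)/(7.390e-06) = 0.08633 Ω
Seg 3: A = π(4.12/2 mm)² = π(2.0600e-03 m)² = 1.333e-05 m²
R_3 = (2.59×10^-8)(53.9)/(1.333e-05) = 0.1047 Ω
R_total = R_1 + R_2 + R_3 = 0.526 Ω

0.526 Ω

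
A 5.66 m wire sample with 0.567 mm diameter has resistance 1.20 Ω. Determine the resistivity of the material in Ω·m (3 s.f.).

5.35×10^-8 Ω·m

A = π(d/2)² = π(2.8350e-04 m)² = 2.525e-07 m²
ρ = RA/L = (1.2)(2.525e-07)/(5.66) = 5.35×10^-8 Ω·m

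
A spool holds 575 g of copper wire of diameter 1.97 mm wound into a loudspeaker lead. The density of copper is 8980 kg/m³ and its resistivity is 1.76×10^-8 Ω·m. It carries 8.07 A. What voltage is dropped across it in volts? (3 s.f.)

A = π(d/2)² = π(9.8500e-04 m)² = 3.0481e-06 m²
L = m/(density·A) = 0.575/(8980×3.0481e-06) = 21.01 m
R = ρL/A = (1.76×10^-8)(21.01)/(3.0481e-06) = 0.1213 Ω
V = IR = 8.07 × 0.1213 = 0.979 V

0.979 V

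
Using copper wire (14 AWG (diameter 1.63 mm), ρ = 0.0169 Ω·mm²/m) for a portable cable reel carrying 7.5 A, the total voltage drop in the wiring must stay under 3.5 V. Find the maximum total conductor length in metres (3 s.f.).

ρ = 0.0169 Ω·mm²/m = 1.69×10^-8 Ω·m
A = π(1.63/2 mm)² = π(8.1500e-04 m)² = 2.087e-06 m²
L_max = V_max·A/(1·ρI) = (3.5)(2.087e-06)/(1.69×10^-8×7.5) = 57.6 m

57.6 m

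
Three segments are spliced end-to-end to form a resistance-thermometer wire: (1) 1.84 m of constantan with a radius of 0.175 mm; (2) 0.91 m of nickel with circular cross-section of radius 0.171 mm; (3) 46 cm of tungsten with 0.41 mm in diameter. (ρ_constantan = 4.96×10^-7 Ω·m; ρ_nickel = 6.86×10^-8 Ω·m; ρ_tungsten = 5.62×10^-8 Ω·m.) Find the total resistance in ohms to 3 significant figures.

10.4 Ω

Seg 1: A = πr² = π(1.7500e-04 m)² = 9.621e-08 m²
R_1 = (4.96×10^-7)(1.84)/(9.621e-08) = 9.486 Ω
Seg 2: A = πr² = π(1.7100e-04 m)² = 9.186e-08 m²
R_2 = (6.86×10^-8)(0.91)/(9.186e-08) = 0.6796 Ω
Seg 3: A = π(d/2)² = π(2.0500e-04 m)² = 1.320e-07 m²
R_3 = (5.62×10^-8)(0.46)/(1.320e-07) = 0.1958 Ω
R_total = R_1 + R_2 + R_3 = 10.4 Ω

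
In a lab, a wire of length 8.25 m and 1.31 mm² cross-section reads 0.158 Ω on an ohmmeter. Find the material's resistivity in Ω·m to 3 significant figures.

2.51×10^-8 Ω·m

A = 1.31 mm² = 1.310e-06 m²
ρ = RA/L = (0.158)(1.310e-06)/(8.25) = 2.51×10^-8 Ω·m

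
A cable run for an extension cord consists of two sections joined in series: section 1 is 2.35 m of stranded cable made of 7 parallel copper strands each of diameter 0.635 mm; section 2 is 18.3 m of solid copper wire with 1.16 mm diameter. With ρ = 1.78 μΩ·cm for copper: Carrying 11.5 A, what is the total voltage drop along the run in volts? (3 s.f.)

3.76 V

ρ = 1.78 μΩ·cm = 1.78×10^-8 Ω·m
Section 1: A_strand = π(3.1750e-04)² = 3.167e-07 m²; R₁ = ρL/(N·A_s) = (1.78×10^-8)(2.35)/(7×3.167e-07) = 0.01887 Ω
Section 2: A = π(d/2)² = π(5.8000e-04 m)² = 1.057e-06 m²
R₂ = (1.78×10^-8)(18.3)/(1.057e-06) = 0.3082 Ω
R = R₁ + R₂ = 0.3271 Ω
V = IR = 11.5 × 0.3271 = 3.76 V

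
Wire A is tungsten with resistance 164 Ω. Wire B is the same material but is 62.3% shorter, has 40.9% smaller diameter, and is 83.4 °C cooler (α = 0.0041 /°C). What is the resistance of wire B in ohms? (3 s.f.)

R ∝ ρL/d² with ρ ∝ (1+αΔT), so R_B/R_A = (1 − 62.3/100) × (1 − 40.9/100)⁻² × (1 − 0.0041×83.4)
= 0.377 × 2.863 × 0.6581 = 0.7103
R_B = 0.7103 × 164 = 116 Ω

116 Ω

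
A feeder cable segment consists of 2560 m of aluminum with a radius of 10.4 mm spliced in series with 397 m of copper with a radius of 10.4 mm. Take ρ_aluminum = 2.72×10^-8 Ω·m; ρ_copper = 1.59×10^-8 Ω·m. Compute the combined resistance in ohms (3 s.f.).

Segment 1: A = πr² = π(1.0400e-02 m)² = 3.398e-04 m²
R₁ = ρL/A = (2.72×10^-8)(2560)/(3.398e-04) = 0.2049 Ω
R₂ = (1.59×10^-8)(397)/(3.398e-04) = 0.01858 Ω
R = R₁ + R₂ = 0.224 Ω

0.224 Ω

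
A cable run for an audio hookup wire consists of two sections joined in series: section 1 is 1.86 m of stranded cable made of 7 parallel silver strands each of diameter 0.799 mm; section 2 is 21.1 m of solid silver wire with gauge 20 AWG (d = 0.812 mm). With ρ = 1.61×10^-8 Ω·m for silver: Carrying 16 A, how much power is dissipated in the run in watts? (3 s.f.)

Section 1: A_strand = π(3.9950e-04)² = 5.014e-07 m²; R₁ = ρL/(N·A_s) = (1.61×10^-8)(1.86)/(7×5.014e-07) = 0.008532 Ω
Section 2: A = π(0.812/2 mm)² = π(4.0600e-04 m)² = 5.178e-07 m²
R₂ = (1.61×10^-8)(21.1)/(5.178e-07) = 0.656 Ω
R = R₁ + R₂ = 0.6645 Ω
P = I²R = (16)² × 0.6645 = 170 W

170 W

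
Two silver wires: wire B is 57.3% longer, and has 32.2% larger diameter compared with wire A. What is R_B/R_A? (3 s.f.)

R ∝ L/d², so R_B/R_A = (1 + 57.3/100) × (1 + 32.2/100)⁻²
= 1.573 × 0.5722 = 0.900

0.900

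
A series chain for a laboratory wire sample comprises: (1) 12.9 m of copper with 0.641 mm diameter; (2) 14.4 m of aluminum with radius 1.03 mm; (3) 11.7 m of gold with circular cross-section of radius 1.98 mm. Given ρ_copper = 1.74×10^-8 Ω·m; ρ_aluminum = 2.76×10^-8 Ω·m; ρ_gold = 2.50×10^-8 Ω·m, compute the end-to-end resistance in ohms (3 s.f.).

Seg 1: A = π(d/2)² = π(3.2050e-04 m)² = 3.227e-07 m²
R_1 = (1.74×10^-8)(12.9)/(3.227e-07) = 0.6956 Ω
Seg 2: A = πr² = π(1.0300e-03 m)² = 3.333e-06 m²
R_2 = (2.76×10^-8)(14.4)/(3.333e-06) = 0.1192 Ω
Seg 3: A = πr² = π(1.9800e-03 m)² = 1.232e-05 m²
R_3 = (2.50×10^-8)(11.7)/(1.232e-05) = 0.02375 Ω
R_total = R_1 + R_2 + R_3 = 0.839 Ω

0.839 Ω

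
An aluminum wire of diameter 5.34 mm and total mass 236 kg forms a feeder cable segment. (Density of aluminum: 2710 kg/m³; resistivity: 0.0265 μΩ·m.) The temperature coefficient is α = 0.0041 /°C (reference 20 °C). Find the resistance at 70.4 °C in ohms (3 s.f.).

ρ = 0.0265 μΩ·m = 2.65×10^-8 Ω·m
A = π(d/2)² = π(2.6700e-03 m)² = 2.2396e-05 m²
L = m/(density·A) = 236/(2710×2.2396e-05) = 3888 m
R = ρL/A = (2.65×10^-8)(3888)/(2.2396e-05) = 4.601 Ω
R(70.4 °C) = 4.601 × (1 + 0.0041×50.4) = 5.55 Ω

5.55 Ω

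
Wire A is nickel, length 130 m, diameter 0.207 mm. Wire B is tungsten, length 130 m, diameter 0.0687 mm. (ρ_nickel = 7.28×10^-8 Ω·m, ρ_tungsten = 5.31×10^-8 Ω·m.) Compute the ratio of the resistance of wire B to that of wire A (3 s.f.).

R ∝ ρL/d², so R_B/R_A = (ρ_B/ρ_A) × (d_A/d_B)²
= (5.31×10^-8/7.28×10^-8) × (0.207/0.0687)² = 6.62

6.62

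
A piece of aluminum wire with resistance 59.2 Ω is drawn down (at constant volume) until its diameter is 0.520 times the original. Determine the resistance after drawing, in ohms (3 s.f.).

810 Ω

Volume constant ⇒ L' = L/r² with r = 0.52. R' = ρL'/A' = ρ(L/r²)/(πr²d₀²/4) = R/r⁴.
R' = 13.68 × 59.2 = 810 Ω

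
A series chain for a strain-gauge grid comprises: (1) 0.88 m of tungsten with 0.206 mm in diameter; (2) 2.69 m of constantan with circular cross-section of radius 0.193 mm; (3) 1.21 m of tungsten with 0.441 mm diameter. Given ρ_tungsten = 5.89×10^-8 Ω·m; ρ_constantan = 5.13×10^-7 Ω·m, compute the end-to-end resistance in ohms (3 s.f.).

Seg 1: A = π(d/2)² = π(1.0300e-04 m)² = 3.333e-08 m²
R_1 = (5.89×10^-8)(0.88)/(3.333e-08) = 1.555 Ω
Seg 2: A = πr² = π(1.9300e-04 m)² = 1.170e-07 m²
R_2 = (5.13×10^-7)(2.69)/(1.170e-07) = 11.79 Ω
Seg 3: A = π(d/2)² = π(2.2050e-04 m)² = 1.527e-07 m²
R_3 = (5.89×10^-8)(1.21)/(1.527e-07) = 0.4666 Ω
R_total = R_1 + R_2 + R_3 = 13.8 Ω

13.8 Ω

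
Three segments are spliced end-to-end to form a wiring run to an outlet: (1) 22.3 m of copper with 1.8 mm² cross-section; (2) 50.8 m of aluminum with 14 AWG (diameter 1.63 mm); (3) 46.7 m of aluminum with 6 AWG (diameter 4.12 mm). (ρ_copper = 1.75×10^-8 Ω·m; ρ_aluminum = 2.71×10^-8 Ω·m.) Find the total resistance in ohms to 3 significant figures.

0.971 Ω

Seg 1: A = 1.8 mm² = 1.800e-06 m²
R_1 = (1.75×10^-8)(22.3)/(1.800e-06) = 0.2168 Ω
Seg 2: A = π(1.63/2 mm)² = π(8.1500e-04 m)² = 2.087e-06 m²
R_2 = (2.71×10^-8)(50.8)/(2.087e-06) = 0.6597 Ω
Seg 3: A = π(4.12/2 mm)² = π(2.0600e-03 m)² = 1.333e-05 m²
R_3 = (2.71×10^-8)(46.7)/(1.333e-05) = 0.09493 Ω
R_total = R_1 + R_2 + R_3 = 0.971 Ω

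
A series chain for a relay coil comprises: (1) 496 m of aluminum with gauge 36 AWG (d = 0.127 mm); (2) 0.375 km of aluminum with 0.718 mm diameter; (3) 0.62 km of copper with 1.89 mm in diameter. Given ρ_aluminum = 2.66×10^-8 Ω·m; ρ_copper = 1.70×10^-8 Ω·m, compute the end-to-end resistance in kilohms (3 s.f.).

1.07 kΩ

Seg 1: A = π(0.127/2 mm)² = π(6.3500e-05 m)² = 1.267e-08 m²
R_1 = (2.66×10^-8)(496)/(1.267e-08) = 1042 Ω
Seg 2: A = π(d/2)² = π(3.5900e-04 m)² = 4.049e-07 m²
R_2 = (2.66×10^-8)(375)/(4.049e-07) = 24.64 Ω
Seg 3: A = π(d/2)² = π(9.4500e-04 m)² = 2.806e-06 m²
R_3 = (1.70×10^-8)(620)/(2.806e-06) = 3.757 Ω
R_total = R_1 + R_2 + R_3 = 1.07 kΩ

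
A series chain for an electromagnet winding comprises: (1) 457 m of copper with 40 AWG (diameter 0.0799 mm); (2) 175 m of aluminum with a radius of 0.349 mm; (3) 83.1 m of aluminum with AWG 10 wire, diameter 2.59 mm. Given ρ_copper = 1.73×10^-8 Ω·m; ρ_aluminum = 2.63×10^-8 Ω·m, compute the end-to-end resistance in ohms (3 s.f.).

1590 Ω

Seg 1: A = π(0.0799/2 mm)² = π(3.9950e-05 m)² = 5.014e-09 m²
R_1 = (1.73×10^-8)(457)/(5.014e-09) = 1577 Ω
Seg 2: A = πr² = π(3.4900e-04 m)² = 3.826e-07 m²
R_2 = (2.63×10^-8)(175)/(3.826e-07) = 12.03 Ω
Seg 3: A = π(2.59/2 mm)² = π(1.2950e-03 m)² = 5.269e-06 m²
R_3 = (2.63×10^-8)(83.1)/(5.269e-06) = 0.4148 Ω
R_total = R_1 + R_2 + R_3 = 1590 Ω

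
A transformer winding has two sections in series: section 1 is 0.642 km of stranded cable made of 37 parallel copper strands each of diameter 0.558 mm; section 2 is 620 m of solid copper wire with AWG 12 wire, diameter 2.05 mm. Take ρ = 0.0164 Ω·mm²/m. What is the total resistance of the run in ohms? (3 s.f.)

4.24 Ω

ρ = 0.0164 Ω·mm²/m = 1.64×10^-8 Ω·m
Section 1: A_strand = π(2.7900e-04)² = 2.445e-07 m²; R₁ = ρL/(N·A_s) = (1.64×10^-8)(642)/(37×2.445e-07) = 1.164 Ω
Section 2: A = π(2.05/2 mm)² = π(1.0250e-03 m)² = 3.301e-06 m²
R₂ = (1.64×10^-8)(620)/(3.301e-06) = 3.081 Ω
R = R₁ + R₂ = 4.24 Ω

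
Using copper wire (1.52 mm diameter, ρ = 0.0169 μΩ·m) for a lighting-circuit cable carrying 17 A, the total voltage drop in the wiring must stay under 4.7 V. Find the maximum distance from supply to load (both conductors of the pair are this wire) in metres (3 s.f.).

14.8 m

ρ = 0.0169 μΩ·m = 1.69×10^-8 Ω·m
A = π(d/2)² = π(7.6000e-04 m)² = 1.815e-06 m²
L_max = V_max·A/(2·ρI) = (4.7)(1.815e-06)/(2×1.69×10^-8×17) = 14.8 m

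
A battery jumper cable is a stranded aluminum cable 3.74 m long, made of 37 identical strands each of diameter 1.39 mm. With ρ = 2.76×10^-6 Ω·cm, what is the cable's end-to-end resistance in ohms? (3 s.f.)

0.00184 Ω

ρ = 2.76×10^-6 Ω·cm = 2.76×10^-8 Ω·m
A_strand = π(6.9500e-04 m)² = 1.517e-06 m²
R_strand = ρL/A = (2.76×10^-8)(3.74)/(1.517e-06) = 0.06802 Ω
R_total = R_strand/N = 0.06802/37 = 0.00184 Ω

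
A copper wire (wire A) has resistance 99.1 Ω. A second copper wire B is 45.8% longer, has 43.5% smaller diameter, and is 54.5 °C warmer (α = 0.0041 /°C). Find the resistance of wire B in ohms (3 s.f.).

R ∝ ρL/d² with ρ ∝ (1+αΔT), so R_B/R_A = (1 + 45.8/100) × (1 − 43.5/100)⁻² × (1 + 0.0041×54.5)
= 1.458 × 3.133 × 1.223 = 5.588
R_B = 5.588 × 99.1 = 554 Ω

554 Ω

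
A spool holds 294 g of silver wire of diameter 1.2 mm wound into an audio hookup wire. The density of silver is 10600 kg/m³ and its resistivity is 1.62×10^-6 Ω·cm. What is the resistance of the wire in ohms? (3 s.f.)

ρ = 1.62×10^-6 Ω·cm = 1.62×10^-8 Ω·m
A = π(d/2)² = π(6.0000e-04 m)² = 1.1310e-06 m²
L = m/(density·A) = 0.294/(10600×1.1310e-06) = 24.52 m
R = ρL/A = (1.62×10^-8)(24.52)/(1.1310e-06) = 0.351 Ω

0.351 Ω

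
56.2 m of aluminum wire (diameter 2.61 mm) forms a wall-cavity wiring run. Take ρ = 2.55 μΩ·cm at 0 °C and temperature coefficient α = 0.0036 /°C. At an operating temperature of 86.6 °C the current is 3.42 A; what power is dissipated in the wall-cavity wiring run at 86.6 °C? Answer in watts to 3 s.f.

4.11 W

ρ = 2.55 μΩ·cm = 2.55×10^-8 Ω·m
A = π(d/2)² = π(1.3050e-03 m)² = 5.350e-06 m²
R₍0₎ = ρL/A = (2.55×10^-8)(56.2)/(5.350e-06) = 0.2679 Ω
R₍86.6₎ = R₍0₎(1 + αΔT) = 0.2679 × (1 + 0.0036×86.6) = 0.3514 Ω
P = I²R = (3.42)² × 0.3514 = 4.11 W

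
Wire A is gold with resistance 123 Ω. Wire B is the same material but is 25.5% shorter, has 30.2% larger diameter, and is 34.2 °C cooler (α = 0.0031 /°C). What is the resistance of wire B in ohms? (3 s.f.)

48.3 Ω

R ∝ ρL/d² with ρ ∝ (1+αΔT), so R_B/R_A = (1 − 25.5/100) × (1 + 30.2/100)⁻² × (1 − 0.0031×34.2)
= 0.745 × 0.5899 × 0.894 = 0.3929
R_B = 0.3929 × 123 = 48.3 Ω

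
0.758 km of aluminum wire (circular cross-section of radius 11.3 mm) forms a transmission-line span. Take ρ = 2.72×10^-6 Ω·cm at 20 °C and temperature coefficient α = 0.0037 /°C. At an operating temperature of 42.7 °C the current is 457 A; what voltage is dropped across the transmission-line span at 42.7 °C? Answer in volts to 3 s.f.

25.5 V

ρ = 2.72×10^-6 Ω·cm = 2.72×10^-8 Ω·m
A = πr² = π(1.1300e-02 m)² = 4.011e-04 m²
R₍20₎ = ρL/A = (2.72×10^-8)(758)/(4.011e-04) = 0.0514 Ω
R₍42.7₎ = R₍20₎(1 + αΔT) = 0.0514 × (1 + 0.0037×22.7) = 0.05571 Ω
V = IR = 457 × 0.05571 = 25.5 V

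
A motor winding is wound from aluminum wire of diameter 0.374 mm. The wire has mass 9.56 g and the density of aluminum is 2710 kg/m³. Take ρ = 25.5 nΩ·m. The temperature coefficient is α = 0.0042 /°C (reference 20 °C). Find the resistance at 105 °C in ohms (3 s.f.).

ρ = 25.5 nΩ·m = 2.55×10^-8 Ω·m
A = π(d/2)² = π(1.8700e-04 m)² = 1.0986e-07 m²
L = m/(density·A) = 0.00956/(2710×1.0986e-07) = 32.11 m
R = ρL/A = (2.55×10^-8)(32.11)/(1.0986e-07) = 7.454 Ω
R(105 °C) = 7.454 × (1 + 0.0042×85) = 10.1 Ω

10.1 Ω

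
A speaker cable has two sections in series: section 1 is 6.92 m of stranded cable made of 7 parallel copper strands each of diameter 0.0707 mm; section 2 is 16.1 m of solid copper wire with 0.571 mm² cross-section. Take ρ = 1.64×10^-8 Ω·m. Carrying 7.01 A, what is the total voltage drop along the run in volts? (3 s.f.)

32.2 V

Section 1: A_strand = π(3.5350e-05)² = 3.926e-09 m²; R₁ = ρL/(N·A_s) = (1.64×10^-8)(6.92)/(7×3.926e-09) = 4.13 Ω
Section 2: A = 0.571 mm² = 5.710e-07 m²
R₂ = (1.64×10^-8)(16.1)/(5.710e-07) = 0.4624 Ω
R = R₁ + R₂ = 4.592 Ω
V = IR = 7.01 × 4.592 = 32.2 V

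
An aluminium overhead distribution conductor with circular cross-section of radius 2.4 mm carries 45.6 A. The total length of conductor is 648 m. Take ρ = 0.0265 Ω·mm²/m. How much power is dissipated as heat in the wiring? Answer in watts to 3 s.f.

1970 W

ρ = 0.0265 Ω·mm²/m = 2.65×10^-8 Ω·m
A = πr² = π(2.4000e-03 m)² = 1.810e-05 m²
R = ρL/A = (2.65×10^-8)(648)/(1.810e-05) = 0.949 Ω
P = I²R = (45.6)² × 0.949 = 1970 W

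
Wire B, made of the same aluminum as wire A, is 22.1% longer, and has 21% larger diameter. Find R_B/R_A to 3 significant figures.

0.834

R ∝ L/d², so R_B/R_A = (1 + 22.1/100) × (1 + 21/100)⁻²
= 1.221 × 0.683 = 0.834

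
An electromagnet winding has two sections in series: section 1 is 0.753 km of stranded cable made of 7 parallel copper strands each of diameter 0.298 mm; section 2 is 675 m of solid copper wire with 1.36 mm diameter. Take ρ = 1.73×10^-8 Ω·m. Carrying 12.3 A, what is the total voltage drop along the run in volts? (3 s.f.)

427 V

Section 1: A_strand = π(1.4900e-04)² = 6.975e-08 m²; R₁ = ρL/(N·A_s) = (1.73×10^-8)(753)/(7×6.975e-08) = 26.68 Ω
Section 2: A = π(d/2)² = π(6.8000e-04 m)² = 1.453e-06 m²
R₂ = (1.73×10^-8)(675)/(1.453e-06) = 8.039 Ω
R = R₁ + R₂ = 34.72 Ω
V = IR = 12.3 × 34.72 = 427 V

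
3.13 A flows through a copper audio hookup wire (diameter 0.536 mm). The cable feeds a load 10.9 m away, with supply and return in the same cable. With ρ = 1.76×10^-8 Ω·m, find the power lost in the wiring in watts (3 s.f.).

16.7 W

A = π(d/2)² = π(2.6800e-04 m)² = 2.256e-07 m²
Total conductor length (both ways) L = 2 × 10.9 = 21.8 m
R = ρL/A = (1.76×10^-8)(21.8)/(2.256e-07) = 1.7 Ω
P = I²R = (3.13)² × 1.7 = 16.7 W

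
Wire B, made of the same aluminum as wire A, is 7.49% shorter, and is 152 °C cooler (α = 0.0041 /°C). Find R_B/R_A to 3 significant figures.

0.349

R ∝ ρL/d² with ρ ∝ (1+αΔT), so R_B/R_A = (1 − 7.49/100) × (1 − 0.0041×152)
= 0.9251 × 0.3768 = 0.349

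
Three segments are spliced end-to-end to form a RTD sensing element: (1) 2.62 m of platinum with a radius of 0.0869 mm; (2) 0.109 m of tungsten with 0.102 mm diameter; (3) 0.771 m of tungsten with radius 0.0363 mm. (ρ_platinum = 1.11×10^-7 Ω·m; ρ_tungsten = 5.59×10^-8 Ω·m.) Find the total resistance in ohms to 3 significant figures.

23.4 Ω

Seg 1: A = πr² = π(8.6900e-05 m)² = 2.372e-08 m²
R_1 = (1.11×10^-7)(2.62)/(2.372e-08) = 12.26 Ω
Seg 2: A = π(d/2)² = π(5.1000e-05 m)² = 8.171e-09 m²
R_2 = (5.59×10^-8)(0.109)/(8.171e-09) = 0.7457 Ω
Seg 3: A = πr² = π(3.6300e-05 m)² = 4.140e-09 m²
R_3 = (5.59×10^-8)(0.771)/(4.140e-09) = 10.41 Ω
R_total = R_1 + R_2 + R_3 = 23.4 Ω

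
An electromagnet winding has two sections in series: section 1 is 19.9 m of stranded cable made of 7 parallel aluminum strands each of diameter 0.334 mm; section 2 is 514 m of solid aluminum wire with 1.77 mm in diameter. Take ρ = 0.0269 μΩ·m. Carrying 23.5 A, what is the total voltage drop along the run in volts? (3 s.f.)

ρ = 0.0269 μΩ·m = 2.69×10^-8 Ω·m
Section 1: A_strand = π(1.6700e-04)² = 8.762e-08 m²; R₁ = ρL/(N·A_s) = (2.69×10^-8)(19.9)/(7×8.762e-08) = 0.8728 Ω
Section 2: A = π(d/2)² = π(8.8500e-04 m)² = 2.461e-06 m²
R₂ = (2.69×10^-8)(514)/(2.461e-06) = 5.619 Ω
R = R₁ + R₂ = 6.492 Ω
V = IR = 23.5 × 6.492 = 153 V

153 V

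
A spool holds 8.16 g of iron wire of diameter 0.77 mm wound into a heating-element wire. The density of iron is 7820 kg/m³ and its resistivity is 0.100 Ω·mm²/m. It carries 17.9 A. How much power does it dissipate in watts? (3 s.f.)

ρ = 0.100 Ω·mm²/m = 1.00×10^-7 Ω·m
A = π(d/2)² = π(3.8500e-04 m)² = 4.6566e-07 m²
L = m/(density·A) = 0.00816/(7820×4.6566e-07) = 2.241 m
R = ρL/A = (1.00×10^-7)(2.241)/(4.6566e-07) = 0.4812 Ω
P = I²R = (17.9)² × 0.4812 = 154 W

154 W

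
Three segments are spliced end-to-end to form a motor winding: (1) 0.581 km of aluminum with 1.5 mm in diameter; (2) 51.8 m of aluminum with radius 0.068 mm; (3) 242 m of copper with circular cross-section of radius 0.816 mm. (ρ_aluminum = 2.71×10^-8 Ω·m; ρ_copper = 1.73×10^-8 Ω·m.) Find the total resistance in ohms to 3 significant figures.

Seg 1: A = π(d/2)² = π(7.5000e-04 m)² = 1.767e-06 m²
R_1 = (2.71×10^-8)(581)/(1.767e-06) = 8.91 Ω
Seg 2: A = πr² = π(6.8000e-05 m)² = 1.453e-08 m²
R_2 = (2.71×10^-8)(51.8)/(1.453e-08) = 96.63 Ω
Seg 3: A = πr² = π(8.1600e-04 m)² = 2.092e-06 m²
R_3 = (1.73×10^-8)(242)/(2.092e-06) = 2.001 Ω
R_total = R_1 + R_2 + R_3 = 108 Ω

108 Ω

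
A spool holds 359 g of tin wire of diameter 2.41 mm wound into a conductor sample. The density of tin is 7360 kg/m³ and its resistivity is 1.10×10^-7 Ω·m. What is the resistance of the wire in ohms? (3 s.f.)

0.258 Ω

A = π(d/2)² = π(1.2050e-03 m)² = 4.5617e-06 m²
L = m/(density·A) = 0.359/(7360×4.5617e-06) = 10.69 m
R = ρL/A = (1.10×10^-7)(10.69)/(4.5617e-06) = 0.258 Ω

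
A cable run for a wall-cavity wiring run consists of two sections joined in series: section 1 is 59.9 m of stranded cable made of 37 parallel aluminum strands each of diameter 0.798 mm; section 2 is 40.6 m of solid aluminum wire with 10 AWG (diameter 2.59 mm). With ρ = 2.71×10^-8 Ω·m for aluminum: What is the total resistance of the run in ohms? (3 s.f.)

0.297 Ω

Section 1: A_strand = π(3.9900e-04)² = 5.001e-07 m²; R₁ = ρL/(N·A_s) = (2.71×10^-8)(59.9)/(37×5.001e-07) = 0.08772 Ω
Section 2: A = π(2.59/2 mm)² = π(1.2950e-03 m)² = 5.269e-06 m²
R₂ = (2.71×10^-8)(40.6)/(5.269e-06) = 0.2088 Ω
R = R₁ + R₂ = 0.297 Ω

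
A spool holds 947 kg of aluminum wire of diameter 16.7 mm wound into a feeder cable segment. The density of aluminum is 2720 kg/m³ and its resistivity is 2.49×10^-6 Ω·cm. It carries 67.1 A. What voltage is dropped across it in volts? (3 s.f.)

ρ = 2.49×10^-6 Ω·cm = 2.49×10^-8 Ω·m
A = π(d/2)² = π(8.3500e-03 m)² = 2.1904e-04 m²
L = m/(density·A) = 947/(2720×2.1904e-04) = 1589 m
R = ρL/A = (2.49×10^-8)(1589)/(2.1904e-04) = 0.1807 Ω
V = IR = 67.1 × 0.1807 = 12.1 V

12.1 V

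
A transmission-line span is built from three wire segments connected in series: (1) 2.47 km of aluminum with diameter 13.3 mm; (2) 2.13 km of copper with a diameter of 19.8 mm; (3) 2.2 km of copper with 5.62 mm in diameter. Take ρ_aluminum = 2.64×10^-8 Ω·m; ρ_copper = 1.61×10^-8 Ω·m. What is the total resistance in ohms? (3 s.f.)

Seg 1: A = π(d/2)² = π(6.6500e-03 m)² = 1.389e-04 m²
R_1 = (2.64×10^-8)(2470)/(1.389e-04) = 0.4694 Ω
Seg 2: A = π(d/2)² = π(9.9000e-03 m)² = 3.079e-04 m²
R_2 = (1.61×10^-8)(2130)/(3.079e-04) = 0.1114 Ω
Seg 3: A = π(d/2)² = π(2.8100e-03 m)² = 2.481e-05 m²
R_3 = (1.61×10^-8)(2200)/(2.481e-05) = 1.428 Ω
R_total = R_1 + R_2 + R_3 = 2.01 Ω

2.01 Ω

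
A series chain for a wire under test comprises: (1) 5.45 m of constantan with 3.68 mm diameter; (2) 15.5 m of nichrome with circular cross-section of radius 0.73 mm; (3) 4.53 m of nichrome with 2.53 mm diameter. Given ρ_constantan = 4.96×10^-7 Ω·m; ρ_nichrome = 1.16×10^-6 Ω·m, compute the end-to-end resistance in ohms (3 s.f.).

12.0 Ω

Seg 1: A = π(d/2)² = π(1.8400e-03 m)² = 1.064e-05 m²
R_1 = (4.96×10^-7)(5.45)/(1.064e-05) = 0.2542 Ω
Seg 2: A = πr² = π(7.3000e-04 m)² = 1.674e-06 m²
R_2 = (1.16×10^-6)(15.5)/(1.674e-06) = 10.74 Ω
Seg 3: A = π(d/2)² = π(1.2650e-03 m)² = 5.027e-06 m²
R_3 = (1.16×10^-6)(4.53)/(5.027e-06) = 1.045 Ω
R_total = R_1 + R_2 + R_3 = 12.0 Ω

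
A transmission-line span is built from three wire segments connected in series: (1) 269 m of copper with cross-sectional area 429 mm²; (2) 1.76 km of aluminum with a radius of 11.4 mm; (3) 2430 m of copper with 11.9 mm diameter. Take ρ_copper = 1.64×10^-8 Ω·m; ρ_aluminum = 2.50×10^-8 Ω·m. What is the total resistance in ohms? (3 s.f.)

Seg 1: A = 429 mm² = 4.290e-04 m²
R_1 = (1.64×10^-8)(269)/(4.290e-04) = 0.01028 Ω
Seg 2: A = πr² = π(1.1400e-02 m)² = 4.083e-04 m²
R_2 = (2.50×10^-8)(1760)/(4.083e-04) = 0.1078 Ω
Seg 3: A = π(d/2)² = π(5.9500e-03 m)² = 1.112e-04 m²
R_3 = (1.64×10^-8)(2430)/(1.112e-04) = 0.3583 Ω
R_total = R_1 + R_2 + R_3 = 0.476 Ω

0.476 Ω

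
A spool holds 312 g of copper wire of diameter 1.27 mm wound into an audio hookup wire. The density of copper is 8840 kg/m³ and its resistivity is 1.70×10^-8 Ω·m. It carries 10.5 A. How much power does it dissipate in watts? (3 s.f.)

A = π(d/2)² = π(6.3500e-04 m)² = 1.2668e-06 m²
L = m/(density·A) = 0.312/(8840×1.2668e-06) = 27.86 m
R = ρL/A = (1.70×10^-8)(27.86)/(1.2668e-06) = 0.3739 Ω
P = I²R = (10.5)² × 0.3739 = 41.2 W

41.2 W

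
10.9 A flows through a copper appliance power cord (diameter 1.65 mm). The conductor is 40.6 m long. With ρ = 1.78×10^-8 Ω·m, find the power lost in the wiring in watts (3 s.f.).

40.2 W

A = π(d/2)² = π(8.2500e-04 m)² = 2.138e-06 m²
R = ρL/A = (1.78×10^-8)(40.6)/(2.138e-06) = 0.338 Ω
P = I²R = (10.9)² × 0.338 = 40.2 W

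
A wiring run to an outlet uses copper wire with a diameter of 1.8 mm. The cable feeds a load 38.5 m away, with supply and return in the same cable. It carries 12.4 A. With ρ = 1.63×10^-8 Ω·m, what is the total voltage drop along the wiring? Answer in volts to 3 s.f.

A = π(d/2)² = π(9.0000e-04 m)² = 2.545e-06 m²
Total conductor length (both ways) L = 2 × 38.5 = 77 m
R = ρL/A = (1.63×10^-8)(77)/(2.545e-06) = 0.4932 Ω
V = IR = 12.4 × 0.4932 = 6.12 V

6.12 V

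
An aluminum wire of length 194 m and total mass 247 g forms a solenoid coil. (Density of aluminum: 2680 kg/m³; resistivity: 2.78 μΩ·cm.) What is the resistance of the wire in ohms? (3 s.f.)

ρ = 2.78 μΩ·cm = 2.78×10^-8 Ω·m
A = m/(density·L) = 0.247/(2680×194) = 4.7507e-07 m²
R = ρL/A = (2.78×10^-8)(194)/(4.7507e-07) = 11.4 Ω

11.4 Ω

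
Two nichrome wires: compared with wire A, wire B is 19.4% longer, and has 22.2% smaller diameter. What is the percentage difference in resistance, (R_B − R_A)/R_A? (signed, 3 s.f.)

97.3%

R ∝ L/d², so R_B/R_A = (1 + 19.4/100) × (1 − 22.2/100)⁻²
= 1.194 × 1.652 = 1.973
(R_B − R_A)/R_A = 1.973 − 1 = 97.3%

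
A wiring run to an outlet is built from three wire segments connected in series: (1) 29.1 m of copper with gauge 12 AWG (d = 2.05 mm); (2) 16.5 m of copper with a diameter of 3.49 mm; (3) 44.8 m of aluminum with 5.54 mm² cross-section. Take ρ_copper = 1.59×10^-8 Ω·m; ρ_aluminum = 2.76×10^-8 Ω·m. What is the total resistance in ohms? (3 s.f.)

Seg 1: A = π(2.05/2 mm)² = π(1.0250e-03 m)² = 3.301e-06 m²
R_1 = (1.59×10^-8)(29.1)/(3.301e-06) = 0.1402 Ω
Seg 2: A = π(d/2)² = π(1.7450e-03 m)² = 9.566e-06 m²
R_2 = (1.59×10^-8)(16.5)/(9.566e-06) = 0.02742 Ω
Seg 3: A = 5.54 mm² = 5.540e-06 m²
R_3 = (2.76×10^-8)(44.8)/(5.540e-06) = 0.2232 Ω
R_total = R_1 + R_2 + R_3 = 0.391 Ω

0.391 Ω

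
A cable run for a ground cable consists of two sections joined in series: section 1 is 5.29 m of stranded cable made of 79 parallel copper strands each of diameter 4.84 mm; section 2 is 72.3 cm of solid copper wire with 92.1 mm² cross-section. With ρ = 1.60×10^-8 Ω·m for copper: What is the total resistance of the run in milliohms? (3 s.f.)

Section 1: A_strand = π(2.4200e-03)² = 1.840e-05 m²; R₁ = ρL/(N·A_s) = (1.60×10^-8)(5.29)/(79×1.840e-05) = 5.823×10^-5 Ω
Section 2: A = 92.1 mm² = 9.210e-05 m²
R₂ = (1.60×10^-8)(0.723)/(9.210e-05) = 1.256×10^-4 Ω
R = R₁ + R₂ = 0.184 mΩ

0.184 mΩ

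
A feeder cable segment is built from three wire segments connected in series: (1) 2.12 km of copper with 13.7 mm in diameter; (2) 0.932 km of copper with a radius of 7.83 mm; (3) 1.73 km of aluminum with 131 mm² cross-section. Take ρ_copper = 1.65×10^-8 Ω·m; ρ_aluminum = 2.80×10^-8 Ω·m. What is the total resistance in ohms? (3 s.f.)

0.687 Ω

Seg 1: A = π(d/2)² = π(6.8500e-03 m)² = 1.474e-04 m²
R_1 = (1.65×10^-8)(2120)/(1.474e-04) = 0.2373 Ω
Seg 2: A = πr² = π(7.8300e-03 m)² = 1.926e-04 m²
R_2 = (1.65×10^-8)(932)/(1.926e-04) = 0.07984 Ω
Seg 3: A = 131 mm² = 1.310e-04 m²
R_3 = (2.80×10^-8)(1730)/(1.310e-04) = 0.3698 Ω
R_total = R_1 + R_2 + R_3 = 0.687 Ω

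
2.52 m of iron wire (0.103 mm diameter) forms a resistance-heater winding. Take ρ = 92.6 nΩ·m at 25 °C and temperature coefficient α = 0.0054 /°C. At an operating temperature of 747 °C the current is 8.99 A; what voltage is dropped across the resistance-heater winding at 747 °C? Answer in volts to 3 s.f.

1230 V

ρ = 92.6 nΩ·m = 9.26×10^-8 Ω·m
A = π(d/2)² = π(5.1500e-05 m)² = 8.332e-09 m²
R₍25₎ = ρL/A = (9.26×10^-8)(2.52)/(8.332e-09) = 28.01 Ω
R₍747₎ = R₍25₎(1 + αΔT) = 28.01 × (1 + 0.0054×722) = 137.2 Ω
V = IR = 8.99 × 137.2 = 1230 V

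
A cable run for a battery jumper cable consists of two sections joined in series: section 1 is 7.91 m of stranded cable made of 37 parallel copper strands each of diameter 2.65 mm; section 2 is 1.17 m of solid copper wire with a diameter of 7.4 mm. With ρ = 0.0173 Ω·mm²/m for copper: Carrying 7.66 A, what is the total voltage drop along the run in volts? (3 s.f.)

0.00874 V

ρ = 0.0173 Ω·mm²/m = 1.73×10^-8 Ω·m
Section 1: A_strand = π(1.3250e-03)² = 5.515e-06 m²; R₁ = ρL/(N·A_s) = (1.73×10^-8)(7.91)/(37×5.515e-06) = 6.706×10^-4 Ω
Section 2: A = π(d/2)² = π(3.7000e-03 m)² = 4.301e-05 m²
R₂ = (1.73×10^-8)(1.17)/(4.301e-05) = 4.706×10^-4 Ω
R = R₁ + R₂ = 0.001141 Ω
V = IR = 7.66 × 0.001141 = 0.00874 V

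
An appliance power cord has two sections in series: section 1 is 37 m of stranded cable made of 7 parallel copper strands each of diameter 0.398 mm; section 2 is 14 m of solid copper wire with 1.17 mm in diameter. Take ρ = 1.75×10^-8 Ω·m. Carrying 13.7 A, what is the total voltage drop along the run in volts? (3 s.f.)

Section 1: A_strand = π(1.9900e-04)² = 1.244e-07 m²; R₁ = ρL/(N·A_s) = (1.75×10^-8)(37)/(7×1.244e-07) = 0.7435 Ω
Section 2: A = π(d/2)² = π(5.8500e-04 m)² = 1.075e-06 m²
R₂ = (1.75×10^-8)(14)/(1.075e-06) = 0.2279 Ω
R = R₁ + R₂ = 0.9714 Ω
V = IR = 13.7 × 0.9714 = 13.3 V

13.3 V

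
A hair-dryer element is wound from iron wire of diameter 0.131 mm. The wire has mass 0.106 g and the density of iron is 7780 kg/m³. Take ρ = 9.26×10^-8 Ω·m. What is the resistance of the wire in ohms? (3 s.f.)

6.95 Ω

A = π(d/2)² = π(6.5500e-05 m)² = 1.3478e-08 m²
L = m/(density·A) = 1.060×10^-4/(7780×1.3478e-08) = 1.011 m
R = ρL/A = (9.26×10^-8)(1.011)/(1.3478e-08) = 6.95 Ω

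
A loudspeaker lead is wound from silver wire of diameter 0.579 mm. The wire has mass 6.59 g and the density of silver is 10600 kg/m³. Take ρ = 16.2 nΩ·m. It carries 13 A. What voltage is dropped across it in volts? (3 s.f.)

ρ = 16.2 nΩ·m = 1.62×10^-8 Ω·m
A = π(d/2)² = π(2.8950e-04 m)² = 2.6330e-07 m²
L = m/(density·A) = 0.00659/(10600×2.6330e-07) = 2.361 m
R = ρL/A = (1.62×10^-8)(2.361)/(2.6330e-07) = 0.1453 Ω
V = IR = 13 × 0.1453 = 1.89 V

1.89 V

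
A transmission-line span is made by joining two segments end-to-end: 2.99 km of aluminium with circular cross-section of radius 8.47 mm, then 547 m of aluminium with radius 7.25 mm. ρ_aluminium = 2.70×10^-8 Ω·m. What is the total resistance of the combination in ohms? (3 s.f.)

Segment 1: A = πr² = π(8.4700e-03 m)² = 2.254e-04 m²
R₁ = ρL/A = (2.70×10^-8)(2990)/(2.254e-04) = 0.3582 Ω
Segment 2: A = πr² = π(7.2500e-03 m)² = 1.651e-04 m²
R₂ = (2.70×10^-8)(547)/(1.651e-04) = 0.08944 Ω
R = R₁ + R₂ = 0.448 Ω

0.448 Ω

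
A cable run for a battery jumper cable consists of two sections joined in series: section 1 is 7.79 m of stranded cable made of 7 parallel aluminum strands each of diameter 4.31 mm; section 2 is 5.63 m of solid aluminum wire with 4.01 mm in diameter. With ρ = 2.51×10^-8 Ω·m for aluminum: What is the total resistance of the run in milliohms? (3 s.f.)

13.1 mΩ

Section 1: A_strand = π(2.1550e-03)² = 1.459e-05 m²; R₁ = ρL/(N·A_s) = (2.51×10^-8)(7.79)/(7×1.459e-05) = 0.001915 Ω
Section 2: A = π(d/2)² = π(2.0050e-03 m)² = 1.263e-05 m²
R₂ = (2.51×10^-8)(5.63)/(1.263e-05) = 0.01119 Ω
R = R₁ + R₂ = 13.1 mΩ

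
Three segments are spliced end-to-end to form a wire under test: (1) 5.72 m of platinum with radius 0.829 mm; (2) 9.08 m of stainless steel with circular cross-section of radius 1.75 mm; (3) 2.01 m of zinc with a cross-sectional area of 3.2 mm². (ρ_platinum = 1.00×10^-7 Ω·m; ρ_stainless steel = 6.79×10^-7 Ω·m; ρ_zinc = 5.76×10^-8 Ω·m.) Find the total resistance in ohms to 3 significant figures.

0.942 Ω

Seg 1: A = πr² = π(8.2900e-04 m)² = 2.159e-06 m²
R_1 = (1.00×10^-7)(5.72)/(2.159e-06) = 0.2649 Ω
Seg 2: A = πr² = π(1.7500e-03 m)² = 9.621e-06 m²
R_2 = (6.79×10^-7)(9.08)/(9.621e-06) = 0.6408 Ω
Seg 3: A = 3.2 mm² = 3.200e-06 m²
R_3 = (5.76×10^-8)(2.01)/(3.200e-06) = 0.03618 Ω
R_total = R_1 + R_2 + R_3 = 0.942 Ω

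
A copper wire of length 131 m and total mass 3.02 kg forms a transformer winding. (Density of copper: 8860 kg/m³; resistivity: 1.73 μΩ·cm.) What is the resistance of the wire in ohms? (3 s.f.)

0.871 Ω

ρ = 1.73 μΩ·cm = 1.73×10^-8 Ω·m
A = m/(density·L) = 3.02/(8860×131) = 2.6020e-06 m²
R = ρL/A = (1.73×10^-8)(131)/(2.6020e-06) = 0.871 Ω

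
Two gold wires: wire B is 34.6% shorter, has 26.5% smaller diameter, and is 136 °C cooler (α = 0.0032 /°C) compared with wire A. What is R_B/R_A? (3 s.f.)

R ∝ ρL/d² with ρ ∝ (1+αΔT), so R_B/R_A = (1 − 34.6/100) × (1 − 26.5/100)⁻² × (1 − 0.0032×136)
= 0.654 × 1.851 × 0.5648 = 0.684

0.684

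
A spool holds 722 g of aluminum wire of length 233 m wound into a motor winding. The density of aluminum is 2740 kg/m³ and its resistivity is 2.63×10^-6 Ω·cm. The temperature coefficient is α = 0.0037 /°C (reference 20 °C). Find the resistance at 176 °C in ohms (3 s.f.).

ρ = 2.63×10^-6 Ω·cm = 2.63×10^-8 Ω·m
A = m/(density·L) = 0.722/(2740×233) = 1.1309e-06 m²
R = ρL/A = (2.63×10^-8)(233)/(1.1309e-06) = 5.419 Ω
R(176 °C) = 5.419 × (1 + 0.0037×156) = 8.55 Ω

8.55 Ω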